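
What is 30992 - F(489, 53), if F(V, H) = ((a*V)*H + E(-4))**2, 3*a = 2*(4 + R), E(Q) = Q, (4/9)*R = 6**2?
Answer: -2156862296884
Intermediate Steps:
R = 81 (R = (9/4)*6**2 = (9/4)*36 = 81)
a = 170/3 (a = (2*(4 + 81))/3 = (2*85)/3 = (1/3)*170 = 170/3 ≈ 56.667)
F(V, H) = (-4 + 170*H*V/3)**2 (F(V, H) = ((170*V/3)*H - 4)**2 = (170*H*V/3 - 4)**2 = (-4 + 170*H*V/3)**2)
30992 - F(489, 53) = 30992 - 4*(-6 + 85*53*489)**2/9 = 30992 - 4*(-6 + 2202945)**2/9 = 30992 - 4*2202939**2/9 = 30992 - 4*4852940237721/9 = 30992 - 1*2156862327876 = 30992 - 2156862327876 = -2156862296884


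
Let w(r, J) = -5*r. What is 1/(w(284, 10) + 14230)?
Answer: 1/12810 ≈ 7.8064e-5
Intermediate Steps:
1/(w(284, 10) + 14230) = 1/(-5*284 + 14230) = 1/(-1420 + 14230) = 1/12810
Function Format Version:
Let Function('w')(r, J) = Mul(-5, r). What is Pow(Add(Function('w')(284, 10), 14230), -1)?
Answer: Rational(1, 12810) ≈ 7.8064e-5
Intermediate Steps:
Pow(Add(Function('w')(284, 10), 14230), -1) = Pow(Add(Mul(-5, 284), 14230), -1) = Pow(Add(-1420, 14230), -1) = Pow(12810, -1) = Rational(1, 12810)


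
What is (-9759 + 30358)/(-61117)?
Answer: -20599/61117 ≈ -0.33704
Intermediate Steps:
(-9759 + 30358)/(-61117) = 20599*(-1/61117) = -20599/61117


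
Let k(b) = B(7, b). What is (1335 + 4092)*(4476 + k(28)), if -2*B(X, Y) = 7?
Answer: 48544515/2 ≈ 2.4272e+7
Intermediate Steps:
B(X, Y) = -7/2 (B(X, Y) = -½*7 = -7/2)
k(b) = -7/2
(1335 + 4092)*(4476 + k(28)) = (1335 + 4092)*(4476 - 7/2) = 5427*(8945/2) = 48544515/2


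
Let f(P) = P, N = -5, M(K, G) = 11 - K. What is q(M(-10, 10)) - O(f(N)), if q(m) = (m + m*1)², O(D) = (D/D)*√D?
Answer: 1764 - I*√5 ≈ 1764.0 - 2.2361*I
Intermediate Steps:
O(D) = √D (O(D) = 1*√D = √D)
q(m) = 4*m² (q(m) = (m + m)² = (2*m)² = 4*m²)
q(M(-10, 10)) - O(f(N)) = 4*(11 - 1*(-10))² - √(-5) = 4*(11 + 10)² - I*√5 = 4*21² - I*√5 = 4*441 - I*√5 = 1764 - I*√5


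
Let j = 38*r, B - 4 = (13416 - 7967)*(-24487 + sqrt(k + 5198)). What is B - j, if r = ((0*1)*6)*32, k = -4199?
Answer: -133429659 + 16347*sqrt(111) ≈ -1.3326e+8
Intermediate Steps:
B = -133429659 + 16347*sqrt(111) (B = 4 + (13416 - 7967)*(-24487 + sqrt(-4199 + 5198)) = 4 + 5449*(-24487 + sqrt(999)) = 4 + 5449*(-24487 + 3*sqrt(111)) = 4 + (-133429663 + 16347*sqrt(111)) = -133429659 + 16347*sqrt(111) ≈ -1.3326e+8)
r = 0 (r = (0*6)*32 = 0*32 = 0)
j = 0 (j = 38*0 = 0)
B - j = (-133429659 + 16347*sqrt(111)) - 1*0 = (-133429659 + 16347*sqrt(111)) + 0 = -133429659 + 16347*sqrt(111)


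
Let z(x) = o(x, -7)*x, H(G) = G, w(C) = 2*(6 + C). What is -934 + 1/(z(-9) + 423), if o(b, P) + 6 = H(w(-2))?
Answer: -378269/405 ≈ -934.00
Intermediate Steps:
w(C) = 12 + 2*C
o(b, P) = 2 (o(b, P) = -6 + (12 + 2*(-2)) = -6 + (12 - 4) = -6 + 8 = 2)
z(x) = 2*x
-934 + 1/(z(-9) + 423) = -934 + 1/(2*(-9) + 423) = -934 + 1/(-18 + 423) = -934 + 1/405 = -378269/405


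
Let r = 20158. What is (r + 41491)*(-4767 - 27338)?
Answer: -1979241145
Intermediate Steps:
(r + 41491)*(-4767 - 27338) = (20158 + 41491)*(-4767 - 27338) = 61649*(-32105) = -1979241145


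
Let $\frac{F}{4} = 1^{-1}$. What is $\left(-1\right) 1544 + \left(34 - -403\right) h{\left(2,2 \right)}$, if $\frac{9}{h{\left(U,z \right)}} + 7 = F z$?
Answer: $2389$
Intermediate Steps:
$F = 4$ ($F = \frac{4}{1} = 4 \cdot 1 = 4$)
$h{\left(U,z \right)} = \frac{9}{-7 + 4 z}$
$\left(-1\right) 1544 + \left(34 - -403\right) h{\left(2,2 \right)} = \left(-1\right) 1544 + \left(34 - -403\right) \frac{9}{-7 + 4 \cdot 2} = -1544 + \left(34 + 403\right) \frac{9}{-7 + 8} = -1544 + 437 \cdot \frac{9}{1} = -1544 + 437 \cdot 9 \cdot 1 = -1544 + 437 \cdot 9 = -1544 + 3933 = 2389$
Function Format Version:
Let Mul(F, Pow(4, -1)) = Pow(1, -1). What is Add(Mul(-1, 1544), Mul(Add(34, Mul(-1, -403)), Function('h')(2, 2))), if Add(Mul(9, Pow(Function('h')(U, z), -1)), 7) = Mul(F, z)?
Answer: 2389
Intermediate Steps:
F = 4 (F = Mul(4, Pow(1, -1)) = Mul(4, 1) = 4)
Function('h')(U, z) = Mul(9, Pow(Add(-7, Mul(4, z)), -1))
Add(Mul(-1, 1544), Mul(Add(34, Mul(-1, -403)), Function('h')(2, 2))) = Add(Mul(-1, 1544), Mul(Add(34, Mul(-1, -403)), Mul(9, Pow(Add(-7, Mul(4, 2)), -1)))) = Add(-1544, Mul(Add(34, 403), Mul(9, Pow(Add(-7, 8), -1)))) = Add(-1544, Mul(437, Mul(9, Pow(1, -1)))) = Add(-1544, Mul(437, Mul(9, 1))) = Add(-1544, Mul(437, 9)) = Add(-1544, 3933) = 2389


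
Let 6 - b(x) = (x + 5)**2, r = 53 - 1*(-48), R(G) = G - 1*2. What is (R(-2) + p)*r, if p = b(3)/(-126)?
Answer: -22523/63 ≈ -357.51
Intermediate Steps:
R(G) = -2 + G (R(G) = G - 2 = -2 + G)
r = 101 (r = 53 + 48 = 101)
b(x) = 6 - (5 + x)**2 (b(x) = 6 - (x + 5)**2 = 6 - (5 + x)**2)
p = 29/63 (p = (6 - (5 + 3)**2)/(-126) = (6 - 1*8**2)*(-1/126) = (6 - 1*64)*(-1/126) = (6 - 64)*(-1/126) = -58*(-1/126) = 29/63 ≈ 0.46032)
(R(-2) + p)*r = ((-2 - 2) + 29/63)*101 = (-4 + 29/63)*101 = -223/63*101 = -22523/63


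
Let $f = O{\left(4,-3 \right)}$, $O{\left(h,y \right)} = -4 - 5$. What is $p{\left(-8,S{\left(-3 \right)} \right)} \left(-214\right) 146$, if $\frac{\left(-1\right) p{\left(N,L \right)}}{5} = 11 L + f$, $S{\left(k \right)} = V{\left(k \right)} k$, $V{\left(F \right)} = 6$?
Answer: $-32337540$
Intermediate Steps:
$O{\left(h,y \right)} = -9$
$f = -9$
$S{\left(k \right)} = 6 k$
$p{\left(N,L \right)} = 45 - 55 L$ ($p{\left(N,L \right)} = - 5 \left(11 L - 9\right) = - 5 \left(-9 + 11 L\right) = 45 - 55 L$)
$p{\left(-8,S{\left(-3 \right)} \right)} \left(-214\right) 146 = \left(45 - 55 \cdot 6 \left(-3\right)\right) \left(-214\right) 146 = \left(45 - -990\right) \left(-214\right) 146 = \left(45 + 990\right) \left(-214\right) 146 = 1035 \left(-214\right) 146 = \left(-221490\right) 146 = -32337540$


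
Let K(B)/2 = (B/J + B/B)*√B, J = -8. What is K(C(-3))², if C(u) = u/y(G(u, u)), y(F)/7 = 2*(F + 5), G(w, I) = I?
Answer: -154587/351232 ≈ -0.44013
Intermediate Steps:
y(F) = 70 + 14*F (y(F) = 7*(2*(F + 5)) = 7*(2*(5 + F)) = 7*(10 + 2*F) = 70 + 14*F)
C(u) = u/(70 + 14*u)
K(B) = 2*√B*(1 - B/8) (K(B) = 2*((B/(-8) + B/B)*√B) = 2*((B*(-⅛) + 1)*√B) = 2*((-B/8 + 1)*√B) = 2*((1 - B/8)*√B) = 2*(√B*(1 - B/8)) = 2*√B*(1 - B/8))
K(C(-3))² = (√((1/14)*(-3)/(5 - 3))*(8 - (-3)/(14*(5 - 3)))/4)² = (√((1/14)*(-3)/2)*(8 - (-3)/(14*2))/4)² = (√((1/14)*(-3)*(½))*(8 - (-3)/(14*2))/4)² = (√(-3/28)*(8 - 1*(-3/28))/4)² = ((I*√21/14)*(8 + 3/28)/4)² = ((¼)*(I*√21/14)*(227/28))² = (227*I*√21/1568)² = -154587/351232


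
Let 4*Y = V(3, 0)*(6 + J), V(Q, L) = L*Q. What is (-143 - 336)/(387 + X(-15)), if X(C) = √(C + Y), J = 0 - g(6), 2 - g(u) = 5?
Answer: -61791/49928 + 479*I*√15/149784 ≈ -1.2376 + 0.012386*I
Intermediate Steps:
g(u) = -3 (g(u) = 2 - 1*5 = 2 - 5 = -3)
J = 3 (J = 0 - 1*(-3) = 0 + 3 = 3)
Y = 0 (Y = ((0*3)*(6 + 3))/4 = (0*9)/4 = (¼)*0 = 0)
X(C) = √C (X(C) = √(C + 0) = √C)
(-143 - 336)/(387 + X(-15)) = (-143 - 336)/(387 + √(-15)) = -479/(387 + I*√15)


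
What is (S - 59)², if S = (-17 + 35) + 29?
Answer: 144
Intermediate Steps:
S = 47 (S = 18 + 29 = 47)
(S - 59)² = (47 - 59)² = (-12)² = 144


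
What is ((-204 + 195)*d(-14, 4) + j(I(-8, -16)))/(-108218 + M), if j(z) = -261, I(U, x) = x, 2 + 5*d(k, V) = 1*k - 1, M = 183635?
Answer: -384/125695 ≈ -0.0030550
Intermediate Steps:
d(k, V) = -⅗ + k/5 (d(k, V) = -⅖ + (1*k - 1)/5 = -⅖ + (k - 1)/5 = -⅖ + (-1 + k)/5 = -⅖ + (-⅕ + k/5) = -⅗ + k/5)
((-204 + 195)*d(-14, 4) + j(I(-8, -16)))/(-108218 + M) = ((-204 + 195)*(-⅗ + (⅕)*(-14)) - 261)/(-108218 + 183635) = (-9*(-⅗ - 14/5) - 261)/75417 = (-9*(-17/5) - 261)*(1/75417) = (153/5 - 261)*(1/75417) = -1152/5*1/75417 = -384/125695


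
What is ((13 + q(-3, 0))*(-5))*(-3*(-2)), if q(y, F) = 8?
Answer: -630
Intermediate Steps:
((13 + q(-3, 0))*(-5))*(-3*(-2)) = ((13 + 8)*(-5))*(-3*(-2)) = (21*(-5))*6 = -105*6 = -630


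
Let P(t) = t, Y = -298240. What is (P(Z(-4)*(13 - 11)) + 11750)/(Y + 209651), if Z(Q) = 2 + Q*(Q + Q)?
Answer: -11818/88589 ≈ -0.13340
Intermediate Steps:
Z(Q) = 2 + 2*Q**2 (Z(Q) = 2 + Q*(2*Q) = 2 + 2*Q**2)
(P(Z(-4)*(13 - 11)) + 11750)/(Y + 209651) = ((2 + 2*(-4)**2)*(13 - 11) + 11750)/(-298240 + 209651) = ((2 + 2*16)*2 + 11750)/(-88589) = ((2 + 32)*2 + 11750)*(-1/88589) = (34*2 + 11750)*(-1/88589) = (68 + 11750)*(-1/88589) = 11818*(-1/88589) = -11818/88589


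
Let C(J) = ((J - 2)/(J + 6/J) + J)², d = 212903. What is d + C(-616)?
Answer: 21279195415552287/35997852361 ≈ 5.9112e+5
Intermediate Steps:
C(J) = (J + (-2 + J)/(J + 6/J))² (C(J) = ((-2 + J)/(J + 6/J) + J)² = (J + (-2 + J)/(J + 6/J))²)
d + C(-616) = 212903 + (-616)²*(4 - 616 + (-616)²)²/(6 + (-616)²)² = 212903 + 379456*(4 - 616 + 379456)²/(6 + 379456)² = 212903 + 379456*378844²/379462² = 212903 + 379456*(1/143991409444)*143522776336 = 212903 + 13615144654338304/35997852361 = 21279195415552287/35997852361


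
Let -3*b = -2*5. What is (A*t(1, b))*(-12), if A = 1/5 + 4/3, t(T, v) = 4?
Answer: -368/5 ≈ -73.600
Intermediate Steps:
b = 10/3 (b = -(-2)*5/3 = -1/3*(-10) = 10/3 ≈ 3.3333)
A = 23/15 (A = 1*(1/5) + 4*(1/3) = 1/5 + 4/3 = 23/15 ≈ 1.5333)
(A*t(1, b))*(-12) = ((23/15)*4)*(-12) = (92/15)*(-12) = -368/5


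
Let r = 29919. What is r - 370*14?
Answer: 24739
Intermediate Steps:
r - 370*14 = 29919 - 370*14 = 29919 - 1*5180 = 29919 - 5180 = 24739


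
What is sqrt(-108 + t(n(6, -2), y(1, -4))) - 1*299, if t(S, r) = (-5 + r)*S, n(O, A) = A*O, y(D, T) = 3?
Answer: -299 + 2*I*sqrt(21) ≈ -299.0 + 9.1651*I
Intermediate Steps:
t(S, r) = S*(-5 + r)
sqrt(-108 + t(n(6, -2), y(1, -4))) - 1*299 = sqrt(-108 + (-2*6)*(-5 + 3)) - 1*299 = sqrt(-108 - 12*(-2)) - 299 = sqrt(-108 + 24) - 299 = sqrt(-84) - 299 = 2*I*sqrt(21) - 299 = -299 + 2*I*sqrt(21)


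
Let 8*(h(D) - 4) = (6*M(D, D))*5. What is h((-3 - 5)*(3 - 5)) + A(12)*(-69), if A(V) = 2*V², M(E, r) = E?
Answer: -19808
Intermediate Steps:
h(D) = 4 + 15*D/4 (h(D) = 4 + ((6*D)*5)/8 = 4 + (30*D)/8 = 4 + 15*D/4)
h((-3 - 5)*(3 - 5)) + A(12)*(-69) = (4 + 15*((-3 - 5)*(3 - 5))/4) + (2*12²)*(-69) = (4 + 15*(-8*(-2))/4) + (2*144)*(-69) = (4 + (15/4)*16) + 288*(-69) = (4 + 60) - 19872 = 64 - 19872 = -19808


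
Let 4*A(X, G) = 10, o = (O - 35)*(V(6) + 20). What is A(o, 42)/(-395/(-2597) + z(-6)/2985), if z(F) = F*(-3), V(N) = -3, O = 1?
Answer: 12920075/817214 ≈ 15.810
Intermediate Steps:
o = -578 (o = (1 - 35)*(-3 + 20) = -34*17 = -578)
z(F) = -3*F
A(X, G) = 5/2 (A(X, G) = (¼)*10 = 5/2)
A(o, 42)/(-395/(-2597) + z(-6)/2985) = 5/(2*(-395/(-2597) - 3*(-6)/2985)) = 5/(2*(-395*(-1/2597) + 18*(1/2985))) = 5/(2*(395/2597 + 6/995)) = 5/(2*(408607/2584015)) = (5/2)*(2584015/408607) = 12920075/817214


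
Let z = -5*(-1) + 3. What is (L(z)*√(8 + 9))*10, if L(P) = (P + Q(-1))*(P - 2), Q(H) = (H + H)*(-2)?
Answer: 720*√17 ≈ 2968.6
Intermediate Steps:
z = 8 (z = 5 + 3 = 8)
Q(H) = -4*H (Q(H) = (2*H)*(-2) = -4*H)
L(P) = (-2 + P)*(4 + P) (L(P) = (P - 4*(-1))*(P - 2) = (P + 4)*(-2 + P) = (4 + P)*(-2 + P) = (-2 + P)*(4 + P))
(L(z)*√(8 + 9))*10 = ((-8 + 8² + 2*8)*√(8 + 9))*10 = ((-8 + 64 + 16)*√17)*10 = (72*√17)*10 = 720*√17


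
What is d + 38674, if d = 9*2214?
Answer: 58600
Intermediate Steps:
d = 19926
d + 38674 = 19926 + 38674 = 58600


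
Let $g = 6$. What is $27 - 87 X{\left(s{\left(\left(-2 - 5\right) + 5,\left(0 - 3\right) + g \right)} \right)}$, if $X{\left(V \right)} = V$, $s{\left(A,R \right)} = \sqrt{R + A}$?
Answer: $-60$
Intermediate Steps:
$s{\left(A,R \right)} = \sqrt{A + R}$
$27 - 87 X{\left(s{\left(\left(-2 - 5\right) + 5,\left(0 - 3\right) + g \right)} \right)} = 27 - 87 \sqrt{\left(\left(-2 - 5\right) + 5\right) + \left(\left(0 - 3\right) + 6\right)} = 27 - 87 \sqrt{\left(-7 + 5\right) + \left(-3 + 6\right)} = 27 - 87 \sqrt{-2 + 3} = 27 - 87 \sqrt{1} = 27 - 87 = -60$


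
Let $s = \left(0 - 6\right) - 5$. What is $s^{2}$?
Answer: $121$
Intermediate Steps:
$s = -11$ ($s = -6 - 5 = -11$)
$s^{2} = \left(-11\right)^{2} = 121$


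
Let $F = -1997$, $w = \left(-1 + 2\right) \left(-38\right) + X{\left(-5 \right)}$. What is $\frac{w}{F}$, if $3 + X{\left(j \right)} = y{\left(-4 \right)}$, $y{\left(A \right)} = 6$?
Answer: $\frac{35}{1997} \approx 0.017526$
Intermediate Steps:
$X{\left(j \right)} = 3$ ($X{\left(j \right)} = -3 + 6 = 3$)
$w = -35$ ($w = \left(-1 + 2\right) \left(-38\right) + 3 = 1 \left(-38\right) + 3 = -38 + 3 = -35$)
$\frac{w}{F} = - \frac{35}{-1997} = \left(-35\right) \left(- \frac{1}{1997}\right) = \frac{35}{1997}$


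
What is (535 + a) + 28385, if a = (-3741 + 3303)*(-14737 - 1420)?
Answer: 7105686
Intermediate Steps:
a = 7076766 (a = -438*(-16157) = 7076766)
(535 + a) + 28385 = (535 + 7076766) + 28385 = 7077301 + 28385 = 7105686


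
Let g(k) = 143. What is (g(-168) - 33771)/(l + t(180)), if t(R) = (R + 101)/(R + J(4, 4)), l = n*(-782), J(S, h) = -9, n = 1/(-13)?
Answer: -10679292/19625 ≈ -544.17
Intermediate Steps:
n = -1/13 ≈ -0.076923
l = 782/13 (l = -1/13*(-782) = 782/13 ≈ 60.154)
t(R) = (101 + R)/(-9 + R) (t(R) = (R + 101)/(R - 9) = (101 + R)/(-9 + R))
(g(-168) - 33771)/(l + t(180)) = (143 - 33771)/(782/13 + (101 + 180)/(-9 + 180)) = -33628/(782/13 + 281/171) = -33628/137375/2223 = -33628*2223/137375 = -10679292/19625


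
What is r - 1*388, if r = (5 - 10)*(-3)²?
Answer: -433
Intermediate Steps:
r = -45 (r = -5*9 = -45)
r - 1*388 = -45 - 1*388 = -45 - 388 = -433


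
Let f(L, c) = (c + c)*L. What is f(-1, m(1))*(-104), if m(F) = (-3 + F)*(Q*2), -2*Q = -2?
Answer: -832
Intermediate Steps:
Q = 1 (Q = -1/2*(-2) = 1)
m(F) = -6 + 2*F (m(F) = (-3 + F)*(1*2) = (-3 + F)*2 = -6 + 2*F)
f(L, c) = 2*L*c (f(L, c) = (2*c)*L = 2*L*c)
f(-1, m(1))*(-104) = (2*(-1)*(-6 + 2*1))*(-104) = (2*(-1)*(-6 + 2))*(-104) = (2*(-1)*(-4))*(-104) = 8*(-104) = -832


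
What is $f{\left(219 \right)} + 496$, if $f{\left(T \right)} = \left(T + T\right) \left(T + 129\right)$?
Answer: $152920$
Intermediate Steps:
$f{\left(T \right)} = 2 T \left(129 + T\right)$
$f{\left(219 \right)} + 496 = 2 \cdot 219 \left(129 + 219\right) + 496 = 2 \cdot 219 \cdot 348 + 496 = 152424 + 496 = 152920$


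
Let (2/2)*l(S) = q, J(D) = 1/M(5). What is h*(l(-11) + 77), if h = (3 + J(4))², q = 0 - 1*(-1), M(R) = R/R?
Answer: 1248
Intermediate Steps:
M(R) = 1
J(D) = 1 (J(D) = 1/1 = 1)
q = 1 (q = 0 + 1 = 1)
l(S) = 1
h = 16 (h = (3 + 1)² = 4² = 16)
h*(l(-11) + 77) = 16*(1 + 77) = 16*78 = 1248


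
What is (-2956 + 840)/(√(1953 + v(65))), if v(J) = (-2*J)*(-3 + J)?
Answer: 2116*I*√6107/6107 ≈ 27.077*I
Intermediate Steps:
v(J) = -2*J*(-3 + J)
(-2956 + 840)/(√(1953 + v(65))) = (-2956 + 840)/(√(1953 + 2*65*(3 - 1*65))) = -2116/√(1953 + 2*65*(3 - 65)) = -2116/√(1953 + 2*65*(-62)) = -2116/√(1953 - 8060) = -2116*(-I*√6107/6107) = -(-2116)*I*√6107/6107 = 2116*I*√6107/6107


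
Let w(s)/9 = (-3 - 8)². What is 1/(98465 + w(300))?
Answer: 1/99554 ≈ 1.0045e-5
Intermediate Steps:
w(s) = 1089 (w(s) = 9*(-3 - 8)² = 9*(-11)² = 9*121 = 1089)
1/(98465 + w(300)) = 1/(98465 + 1089) = 1/99554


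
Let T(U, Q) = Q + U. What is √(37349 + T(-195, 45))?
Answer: √37199 ≈ 192.87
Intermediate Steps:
√(37349 + T(-195, 45)) = √(37349 + (45 - 195)) = √(37349 - 150) = √37199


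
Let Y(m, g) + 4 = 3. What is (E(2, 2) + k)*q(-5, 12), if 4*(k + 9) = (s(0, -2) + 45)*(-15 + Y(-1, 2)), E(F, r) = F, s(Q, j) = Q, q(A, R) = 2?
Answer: -374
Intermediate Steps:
Y(m, g) = -1 (Y(m, g) = -4 + 3 = -1)
k = -189 (k = -9 + ((0 + 45)*(-15 - 1))/4 = -9 + (45*(-16))/4 = -9 + (¼)*(-720) = -9 - 180 = -189)
(E(2, 2) + k)*q(-5, 12) = (2 - 189)*2 = -187*2 = -374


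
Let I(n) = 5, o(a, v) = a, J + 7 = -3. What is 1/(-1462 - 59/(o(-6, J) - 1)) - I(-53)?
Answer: -50882/10175 ≈ -5.0007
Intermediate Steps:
J = -10 (J = -7 - 3 = -10)
1/(-1462 - 59/(o(-6, J) - 1)) - I(-53) = 1/(-1462 - 59/(-6 - 1)) - 1*5 = 1/(-1462 - 59/(-7)) - 5 = 1/(-1462 - ⅐*(-59)) - 5 = 1/(-1462 + 59/7) - 5 = 1/(-10175/7) - 5 = -7/10175 - 5 = -50882/10175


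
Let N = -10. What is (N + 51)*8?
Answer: 328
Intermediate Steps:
(N + 51)*8 = (-10 + 51)*8 = 41*8 = 328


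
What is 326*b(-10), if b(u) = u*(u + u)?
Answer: 65200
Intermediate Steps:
b(u) = 2*u**2 (b(u) = u*(2*u) = 2*u**2)
326*b(-10) = 326*(2*(-10)**2) = 326*(2*100) = 326*200 = 65200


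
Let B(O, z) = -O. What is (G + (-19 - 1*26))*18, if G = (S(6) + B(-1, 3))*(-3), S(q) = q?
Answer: -1188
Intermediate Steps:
G = -21 (G = (6 - 1*(-1))*(-3) = (6 + 1)*(-3) = 7*(-3) = -21)
(G + (-19 - 1*26))*18 = (-21 + (-19 - 1*26))*18 = (-21 + (-19 - 26))*18 = (-21 - 45)*18 = -66*18 = -1188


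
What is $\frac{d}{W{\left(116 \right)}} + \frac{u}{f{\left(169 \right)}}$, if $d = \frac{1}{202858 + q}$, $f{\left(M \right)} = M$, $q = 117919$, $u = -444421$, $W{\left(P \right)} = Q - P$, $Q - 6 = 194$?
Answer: $- \frac{11975042949659}{4553750292} \approx -2629.7$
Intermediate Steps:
$Q = 200$ ($Q = 6 + 194 = 200$)
$W{\left(P \right)} = 200 - P$
$d = \frac{1}{320777}$ ($d = \frac{1}{202858 + 117919} = \frac{1}{320777} \approx 3.1174 \cdot 10^{-6}$)
$\frac{d}{W{\left(116 \right)}} + \frac{u}{f{\left(169 \right)}} = \frac{1}{320777 \left(200 - 116\right)} - \frac{444421}{169} = \frac{1}{320777 \cdot 84} - \frac{444421}{169} = \frac{1}{320777} \cdot \frac{1}{84} - \frac{444421}{169} = \frac{1}{26945268} - \frac{444421}{169} = - \frac{11975042949659}{4553750292}$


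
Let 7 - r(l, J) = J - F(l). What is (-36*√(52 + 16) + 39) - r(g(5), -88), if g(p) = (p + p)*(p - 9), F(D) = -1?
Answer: -55 - 72*√17 ≈ -351.86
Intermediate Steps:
g(p) = 2*p*(-9 + p) (g(p) = (2*p)*(-9 + p) = 2*p*(-9 + p))
r(l, J) = 6 - J (r(l, J) = 7 - (J - 1*(-1)) = 7 - (J + 1) = 7 - (1 + J) = 7 + (-1 - J) = 6 - J)
(-36*√(52 + 16) + 39) - r(g(5), -88) = (-36*√(52 + 16) + 39) - (6 - 1*(-88)) = (-72*√17 + 39) - (6 + 88) = (-72*√17 + 39) - 1*94 = (-72*√17 + 39) - 94 = (39 - 72*√17) - 94 = -55 - 72*√17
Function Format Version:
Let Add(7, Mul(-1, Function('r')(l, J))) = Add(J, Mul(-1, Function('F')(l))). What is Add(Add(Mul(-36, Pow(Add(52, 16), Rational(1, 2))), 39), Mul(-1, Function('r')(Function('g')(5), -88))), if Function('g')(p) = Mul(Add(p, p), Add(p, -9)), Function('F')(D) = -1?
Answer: Add(-55, Mul(-72, Pow(17, Rational(1, 2)))) ≈ -351.86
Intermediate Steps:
Function('g')(p) = Mul(2, p, Add(-9, p)) (Function('g')(p) = Mul(Mul(2, p), Add(-9, p)) = Mul(2, p, Add(-9, p)))
Function('r')(l, J) = Add(6, Mul(-1, J)) (Function('r')(l, J) = Add(7, Mul(-1, Add(J, Mul(-1, -1)))) = Add(7, Mul(-1, Add(J, 1))) = Add(7, Mul(-1, Add(1, J))) = Add(7, Add(-1, Mul(-1, J))) = Add(6, Mul(-1, J)))
Add(Add(Mul(-36, Pow(Add(52, 16), Rational(1, 2))), 39), Mul(-1, Function('r')(Function('g')(5), -88))) = Add(Add(Mul(-36, Pow(Add(52, 16), Rational(1, 2))), 39), Mul(-1, Add(6, Mul(-1, -88)))) = Add(Add(Mul(-36, Pow(68, Rational(1, 2))), 39), Mul(-1, Add(6, 88))) = Add(Add(Mul(-36, Mul(2, Pow(17, Rational(1, 2)))), 39), Mul(-1, 94)) = Add(Add(Mul(-72, Pow(17, Rational(1, 2))), 39), -94) = Add(Add(39, Mul(-72, Pow(17, Rational(1, 2)))), -94) = Add(-55, Mul(-72, Pow(17, Rational(1, 2))))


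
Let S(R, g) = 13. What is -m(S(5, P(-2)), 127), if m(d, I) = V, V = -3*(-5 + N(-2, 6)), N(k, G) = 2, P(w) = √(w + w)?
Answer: -9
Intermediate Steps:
P(w) = √2*√w (P(w) = √(2*w) = √2*√w)
V = 9 (V = -3*(-5 + 2) = -3*(-3) = 9)
m(d, I) = 9
-m(S(5, P(-2)), 127) = -1*9 = -9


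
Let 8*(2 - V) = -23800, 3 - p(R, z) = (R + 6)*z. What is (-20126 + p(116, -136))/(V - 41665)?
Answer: 1177/12896 ≈ 0.091269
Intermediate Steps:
p(R, z) = 3 - z*(6 + R) (p(R, z) = 3 - (R + 6)*z = 3 - (6 + R)*z = 3 - z*(6 + R))
V = 2977 (V = 2 - ⅛*(-23800) = 2 + 2975 = 2977)
(-20126 + p(116, -136))/(V - 41665) = (-20126 + (3 - 6*(-136) - 1*116*(-136)))/(2977 - 41665) = (-20126 + (3 + 816 + 15776))/(-38688) = (-20126 + 16595)*(-1/38688) = -3531*(-1/38688) = 1177/12896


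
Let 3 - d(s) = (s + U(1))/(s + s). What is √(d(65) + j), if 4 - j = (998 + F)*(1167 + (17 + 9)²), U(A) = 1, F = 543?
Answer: I*√11999238745/65 ≈ 1685.2*I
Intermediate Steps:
d(s) = 3 - (1 + s)/(2*s) (d(s) = 3 - (s + 1)/(s + s) = 3 - (1 + s)/(2*s))
j = -2840059 (j = 4 - (998 + 543)*(1167 + (17 + 9)²) = 4 - 1541*(1167 + 26²) = 4 - 1541*(1167 + 676) = 4 - 1541*1843 = 4 - 1*2840063 = 4 - 2840063 = -2840059)
√(d(65) + j) = √((½)*(-1 + 5*65)/65 - 2840059) = √((½)*(1/65)*(-1 + 325) - 2840059) = √((½)*(1/65)*324 - 2840059) = √(162/65 - 2840059) = √(-184603673/65) = I*√11999238745/65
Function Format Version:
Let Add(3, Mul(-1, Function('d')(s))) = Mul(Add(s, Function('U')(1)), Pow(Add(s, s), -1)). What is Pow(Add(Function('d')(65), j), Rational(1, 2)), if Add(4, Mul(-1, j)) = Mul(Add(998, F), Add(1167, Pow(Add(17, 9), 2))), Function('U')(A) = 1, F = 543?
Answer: Mul(Rational(1, 65), I, Pow(11999238745, Rational(1, 2))) ≈ Mul(1685.2, I)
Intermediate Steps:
Function('d')(s) = Add(3, Mul(Rational(-1, 2), Pow(s, -1), Add(1, s))) (Function('d')(s) = Add(3, Mul(-1, Mul(Add(s, 1), Pow(Add(s, s), -1)))) = Add(3, Mul(-1, Mul(Add(1, s), Pow(Mul(2, s), -1)))) = Add(3, Mul(-1, Mul(Add(1, s), Mul(Rational(1, 2), Pow(s, -1))))) = Add(3, Mul(-1, Mul(Rational(1, 2), Pow(s, -1), Add(1, s)))) = Add(3, Mul(Rational(-1, 2), Pow(s, -1), Add(1, s))))
j = -2840059 (j = Add(4, Mul(-1, Mul(Add(998, 543), Add(1167, Pow(Add(17, 9), 2))))) = Add(4, Mul(-1, Mul(1541, Add(1167, Pow(26, 2))))) = Add(4, Mul(-1, Mul(1541, Add(1167, 676)))) = Add(4, Mul(-1, Mul(1541, 1843))) = Add(4, Mul(-1, 2840063)) = Add(4, -2840063) = -2840059)
Pow(Add(Function('d')(65), j), Rational(1, 2)) = Pow(Add(Mul(Rational(1, 2), Pow(65, -1), Add(-1, Mul(5, 65))), -2840059), Rational(1, 2)) = Pow(Add(Mul(Rational(1, 2), Rational(1, 65), Add(-1, 325)), -2840059), Rational(1, 2)) = Pow(Add(Mul(Rational(1, 2), Rational(1, 65), 324), -2840059), Rational(1, 2)) = Pow(Add(Rational(162, 65), -2840059), Rational(1, 2)) = Pow(Rational(-184603673, 65), Rational(1, 2)) = Mul(Rational(1, 65), I, Pow(11999238745, Rational(1, 2)))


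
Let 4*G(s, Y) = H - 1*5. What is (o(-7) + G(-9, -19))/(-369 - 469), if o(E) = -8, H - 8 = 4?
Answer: 25/3352 ≈ 0.0074582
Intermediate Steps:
H = 12 (H = 8 + 4 = 12)
G(s, Y) = 7/4 (G(s, Y) = (12 - 1*5)/4 = (12 - 5)/4 = (¼)*7 = 7/4)
(o(-7) + G(-9, -19))/(-369 - 469) = (-8 + 7/4)/(-369 - 469) = -25/4/(-838) = -25/4*(-1/838) = 25/3352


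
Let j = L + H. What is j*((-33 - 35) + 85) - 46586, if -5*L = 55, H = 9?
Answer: -46620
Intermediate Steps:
L = -11 (L = -⅕*55 = -11)
j = -2 (j = -11 + 9 = -2)
j*((-33 - 35) + 85) - 46586 = -2*((-33 - 35) + 85) - 46586 = -2*(-68 + 85) - 46586 = -2*17 - 46586 = -34 - 46586 = -46620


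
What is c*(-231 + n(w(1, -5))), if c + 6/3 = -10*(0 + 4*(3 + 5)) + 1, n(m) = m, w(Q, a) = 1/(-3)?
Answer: 74258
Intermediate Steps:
w(Q, a) = -⅓
c = -321 (c = -2 + (-10*(0 + 4*(3 + 5)) + 1) = -2 + (-10*(0 + 4*8) + 1) = -2 + (-10*(0 + 32) + 1) = -2 + (-10*32 + 1) = -2 + (-320 + 1) = -2 - 319 = -321)
c*(-231 + n(w(1, -5))) = -321*(-231 - ⅓) = -321*(-694/3) = 74258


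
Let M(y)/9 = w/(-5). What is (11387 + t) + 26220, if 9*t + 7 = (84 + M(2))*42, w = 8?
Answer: 1706896/45 ≈ 37931.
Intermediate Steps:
M(y) = -72/5 (M(y) = 9*(8/(-5)) = 9*(8*(-⅕)) = 9*(-8/5) = -72/5)
t = 14581/45 (t = -7/9 + ((84 - 72/5)*42)/9 = -7/9 + ((348/5)*42)/9 = -7/9 + (⅑)*(14616/5) = -7/9 + 1624/5 = 14581/45 ≈ 324.02)
(11387 + t) + 26220 = (11387 + 14581/45) + 26220 = 526996/45 + 26220 = 1706896/45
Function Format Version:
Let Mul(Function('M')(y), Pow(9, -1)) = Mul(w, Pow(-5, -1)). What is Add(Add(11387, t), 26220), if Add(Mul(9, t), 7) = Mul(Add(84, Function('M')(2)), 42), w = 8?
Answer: Rational(1706896, 45) ≈ 37931.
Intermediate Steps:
Function('M')(y) = Rational(-72, 5) (Function('M')(y) = Mul(9, Mul(8, Pow(-5, -1))) = Mul(9, Mul(8, Rational(-1, 5))) = Mul(9, Rational(-8, 5)) = Rational(-72, 5))
t = Rational(14581, 45) (t = Add(Rational(-7, 9), Mul(Rational(1, 9), Mul(Add(84, Rational(-72, 5)), 42))) = Add(Rational(-7, 9), Mul(Rational(1, 9), Mul(Rational(348, 5), 42))) = Add(Rational(-7, 9), Mul(Rational(1, 9), Rational(14616, 5))) = Add(Rational(-7, 9), Rational(1624, 5)) = Rational(14581, 45) ≈ 324.02)
Add(Add(11387, t), 26220) = Add(Add(11387, Rational(14581, 45)), 26220) = Add(Rational(526996, 45), 26220) = Rational(1706896, 45)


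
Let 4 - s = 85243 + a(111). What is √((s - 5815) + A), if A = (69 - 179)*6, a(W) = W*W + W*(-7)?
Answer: I*√103258 ≈ 321.34*I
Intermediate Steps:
a(W) = W² - 7*W
s = -96783 (s = 4 - (85243 + 111*(-7 + 111)) = 4 - (85243 + 111*104) = 4 - (85243 + 11544) = 4 - 1*96787 = 4 - 96787 = -96783)
A = -660 (A = -110*6 = -660)
√((s - 5815) + A) = √((-96783 - 5815) - 660) = √(-102598 - 660) = √(-103258) = I*√103258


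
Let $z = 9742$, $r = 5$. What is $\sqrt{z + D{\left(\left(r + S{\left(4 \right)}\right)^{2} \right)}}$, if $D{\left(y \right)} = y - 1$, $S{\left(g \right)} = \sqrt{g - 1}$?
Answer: $\sqrt{9769 + 10 \sqrt{3}} \approx 98.926$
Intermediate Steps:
$S{\left(g \right)} = \sqrt{-1 + g}$
$D{\left(y \right)} = -1 + y$
$\sqrt{z + D{\left(\left(r + S{\left(4 \right)}\right)^{2} \right)}} = \sqrt{9742 - \left(1 - \left(5 + \sqrt{-1 + 4}\right)^{2}\right)} = \sqrt{9742 - \left(1 - \left(5 + \sqrt{3}\right)^{2}\right)} = \sqrt{9741 + \left(5 + \sqrt{3}\right)^{2}}$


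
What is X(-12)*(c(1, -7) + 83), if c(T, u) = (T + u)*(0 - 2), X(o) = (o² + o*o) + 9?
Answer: 28215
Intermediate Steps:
X(o) = 9 + 2*o² (X(o) = (o² + o²) + 9 = 2*o² + 9 = 9 + 2*o²)
c(T, u) = -2*T - 2*u (c(T, u) = (T + u)*(-2) = -2*T - 2*u)
X(-12)*(c(1, -7) + 83) = (9 + 2*(-12)²)*((-2*1 - 2*(-7)) + 83) = (9 + 2*144)*((-2 + 14) + 83) = (9 + 288)*(12 + 83) = 297*95 = 28215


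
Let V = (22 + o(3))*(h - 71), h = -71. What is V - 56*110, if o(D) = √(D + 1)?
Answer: -9568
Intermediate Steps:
o(D) = √(1 + D)
V = -3408 (V = (22 + √(1 + 3))*(-71 - 71) = (22 + √4)*(-142) = (22 + 2)*(-142) = 24*(-142) = -3408)
V - 56*110 = -3408 - 56*110 = -3408 - 6160 = -9568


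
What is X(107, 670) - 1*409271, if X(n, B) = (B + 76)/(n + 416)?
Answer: -214047987/523 ≈ -4.0927e+5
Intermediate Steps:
X(n, B) = (76 + B)/(416 + n)
X(107, 670) - 1*409271 = (76 + 670)/(416 + 107) - 1*409271 = 746/523 - 409271 = -214047987/523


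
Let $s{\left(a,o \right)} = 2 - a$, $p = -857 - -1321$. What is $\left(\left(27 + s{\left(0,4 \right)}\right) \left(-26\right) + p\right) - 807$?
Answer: $-1097$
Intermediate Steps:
$p = 464$ ($p = -857 + 1321 = 464$)
$\left(\left(27 + s{\left(0,4 \right)}\right) \left(-26\right) + p\right) - 807 = \left(\left(27 + \left(2 - 0\right)\right) \left(-26\right) + 464\right) - 807 = \left(\left(27 + \left(2 + 0\right)\right) \left(-26\right) + 464\right) - 807 = \left(\left(27 + 2\right) \left(-26\right) + 464\right) - 807 = \left(29 \left(-26\right) + 464\right) - 807 = \left(-754 + 464\right) - 807 = -290 - 807 = -1097$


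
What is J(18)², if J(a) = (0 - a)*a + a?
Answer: 93636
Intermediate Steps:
J(a) = a - a² (J(a) = (-a)*a + a = -a² + a = a - a²)
J(18)² = (18*(1 - 1*18))² = (18*(1 - 18))² = (18*(-17))² = (-306)² = 93636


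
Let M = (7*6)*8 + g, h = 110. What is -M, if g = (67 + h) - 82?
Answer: -431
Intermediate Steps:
g = 95 (g = (67 + 110) - 82 = 177 - 82 = 95)
M = 431 (M = (7*6)*8 + 95 = 42*8 + 95 = 336 + 95 = 431)
-M = -1*431 = -431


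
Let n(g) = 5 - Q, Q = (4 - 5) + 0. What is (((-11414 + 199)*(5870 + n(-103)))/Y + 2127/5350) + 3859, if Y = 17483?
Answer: 8423616291/93534050 ≈ 90.059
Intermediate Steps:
Q = -1 (Q = -1 + 0 = -1)
n(g) = 6 (n(g) = 5 - 1*(-1) = 5 + 1 = 6)
(((-11414 + 199)*(5870 + n(-103)))/Y + 2127/5350) + 3859 = (((-11414 + 199)*(5870 + 6))/17483 + 2127/5350) + 3859 = (-11215*5876*(1/17483) + 2127*(1/5350)) + 3859 = (-65899340*1/17483 + 2127/5350) + 3859 = (-65899340/17483 + 2127/5350) + 3859 = -352524282659/93534050 + 3859 = 8423616291/93534050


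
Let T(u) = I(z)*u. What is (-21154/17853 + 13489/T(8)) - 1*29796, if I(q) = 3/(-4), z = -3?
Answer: -1144211323/35706 ≈ -32045.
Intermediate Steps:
I(q) = -¾ (I(q) = 3*(-¼) = -¾)
T(u) = -3*u/4
(-21154/17853 + 13489/T(8)) - 1*29796 = (-21154/17853 + 13489/((-¾*8))) - 1*29796 = (-21154*1/17853 + 13489/(-6)) - 29796 = (-21154/17853 + 13489*(-⅙)) - 29796 = (-21154/17853 - 13489/6) - 29796 = -80315347/35706 - 29796 = -1144211323/35706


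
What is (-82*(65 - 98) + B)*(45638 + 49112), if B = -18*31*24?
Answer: -1012498500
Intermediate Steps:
B = -13392 (B = -558*24 = -13392)
(-82*(65 - 98) + B)*(45638 + 49112) = (-82*(65 - 98) - 13392)*(45638 + 49112) = (-82*(-33) - 13392)*94750 = (2706 - 13392)*94750 = -10686*94750 = -1012498500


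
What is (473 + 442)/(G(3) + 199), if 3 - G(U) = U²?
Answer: 915/193 ≈ 4.7409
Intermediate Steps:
G(U) = 3 - U²
(473 + 442)/(G(3) + 199) = (473 + 442)/((3 - 1*3²) + 199) = 915/((3 - 1*9) + 199) = 915/((3 - 9) + 199) = 915/(-6 + 199) = 915/193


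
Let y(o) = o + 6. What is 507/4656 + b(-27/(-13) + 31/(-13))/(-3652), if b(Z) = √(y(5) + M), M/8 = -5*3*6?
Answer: 169/1552 - I*√709/3652 ≈ 0.10889 - 0.0072911*I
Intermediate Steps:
y(o) = 6 + o
M = -720 (M = 8*(-5*3*6) = 8*(-15*6) = 8*(-90) = -720)
b(Z) = I*√709 (b(Z) = √((6 + 5) - 720) = √(11 - 720) = √(-709) = I*√709)
507/4656 + b(-27/(-13) + 31/(-13))/(-3652) = 507/4656 + (I*√709)/(-3652) = 507*(1/4656) + (I*√709)*(-1/3652) = 169/1552 - I*√709/3652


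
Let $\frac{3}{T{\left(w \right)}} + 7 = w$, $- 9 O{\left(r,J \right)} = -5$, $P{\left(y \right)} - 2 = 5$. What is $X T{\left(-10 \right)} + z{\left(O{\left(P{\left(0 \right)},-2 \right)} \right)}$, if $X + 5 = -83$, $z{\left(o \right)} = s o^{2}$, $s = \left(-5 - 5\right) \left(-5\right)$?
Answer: $\frac{42634}{1377} \approx 30.962$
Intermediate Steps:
$s = 50$ ($s = \left(-10\right) \left(-5\right) = 50$)
$P{\left(y \right)} = 7$ ($P{\left(y \right)} = 2 + 5 = 7$)
$O{\left(r,J \right)} = \frac{5}{9}$ ($O{\left(r,J \right)} = \left(- \frac{1}{9}\right) \left(-5\right) = \frac{5}{9}$)
$z{\left(o \right)} = 50 o^{2}$
$X = -88$ ($X = -5 - 83 = -88$)
$T{\left(w \right)} = \frac{3}{-7 + w}$
$X T{\left(-10 \right)} + z{\left(O{\left(P{\left(0 \right)},-2 \right)} \right)} = - 88 \frac{3}{-7 - 10} + 50 \left(\frac{5}{9}\right)^{2} = - 88 \frac{3}{-17} + 50 \cdot \frac{25}{81} = - 88 \cdot 3 \left(- \frac{1}{17}\right) + \frac{1250}{81} = \left(-88\right) \left(- \frac{3}{17}\right) + \frac{1250}{81} = \frac{264}{17} + \frac{1250}{81} = \frac{42634}{1377}$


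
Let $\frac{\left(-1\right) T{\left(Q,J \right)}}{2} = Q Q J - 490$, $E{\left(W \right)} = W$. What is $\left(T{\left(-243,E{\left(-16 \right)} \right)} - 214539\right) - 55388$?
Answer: $1620621$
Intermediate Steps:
$T{\left(Q,J \right)} = 980 - 2 J Q^{2}$ ($T{\left(Q,J \right)} = - 2 \left(Q Q J - 490\right) = - 2 \left(Q^{2} J - 490\right) = - 2 \left(J Q^{2} - 490\right) = - 2 \left(-490 + J Q^{2}\right) = 980 - 2 J Q^{2}$)
$\left(T{\left(-243,E{\left(-16 \right)} \right)} - 214539\right) - 55388 = \left(\left(980 - - 32 \left(-243\right)^{2}\right) - 214539\right) - 55388 = \left(\left(980 - \left(-32\right) 59049\right) - 214539\right) - 55388 = \left(\left(980 + 1889568\right) - 214539\right) - 55388 = \left(1890548 - 214539\right) - 55388 = 1676009 - 55388 = 1620621$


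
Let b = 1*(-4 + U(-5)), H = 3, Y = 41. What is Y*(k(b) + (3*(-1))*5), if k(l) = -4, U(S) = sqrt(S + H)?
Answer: -779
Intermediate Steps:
U(S) = sqrt(3 + S) (U(S) = sqrt(S + 3) = sqrt(3 + S))
b = -4 + I*sqrt(2) (b = 1*(-4 + sqrt(3 - 5)) = 1*(-4 + sqrt(-2)) = 1*(-4 + I*sqrt(2)) = -4 + I*sqrt(2) ≈ -4.0 + 1.4142*I)
Y*(k(b) + (3*(-1))*5) = 41*(-4 + (3*(-1))*5) = 41*(-4 - 3*5) = 41*(-4 - 15) = 41*(-19) = -779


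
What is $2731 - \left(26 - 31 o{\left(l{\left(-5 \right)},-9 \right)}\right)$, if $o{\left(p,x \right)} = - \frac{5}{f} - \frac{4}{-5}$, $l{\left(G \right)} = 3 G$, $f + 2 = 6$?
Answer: $\frac{53821}{20} \approx 2691.1$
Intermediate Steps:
$f = 4$ ($f = -2 + 6 = 4$)
$o{\left(p,x \right)} = - \frac{9}{20}$ ($o{\left(p,x \right)} = - \frac{5}{4} - \frac{4}{-5} = \left(-5\right) \frac{1}{4} - - \frac{4}{5} = - \frac{5}{4} + \frac{4}{5} = - \frac{9}{20}$)
$2731 - \left(26 - 31 o{\left(l{\left(-5 \right)},-9 \right)}\right) = 2731 - \left(26 - - \frac{279}{20}\right) = 2731 - \left(26 + \frac{279}{20}\right) = 2731 - \frac{799}{20} = \frac{53821}{20}$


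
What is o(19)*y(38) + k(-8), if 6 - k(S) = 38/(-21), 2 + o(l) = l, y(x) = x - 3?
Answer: 12659/21 ≈ 602.81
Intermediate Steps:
y(x) = -3 + x
o(l) = -2 + l
k(S) = 164/21 (k(S) = 6 - 38/(-21) = 6 - 38*(-1)/21 = 6 - 1*(-38/21) = 6 + 38/21 = 164/21)
o(19)*y(38) + k(-8) = (-2 + 19)*(-3 + 38) + 164/21 = 17*35 + 164/21 = 595 + 164/21 = 12659/21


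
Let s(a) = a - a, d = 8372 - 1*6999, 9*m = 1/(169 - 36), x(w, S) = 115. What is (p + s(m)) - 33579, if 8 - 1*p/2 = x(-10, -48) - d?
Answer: -31047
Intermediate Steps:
m = 1/1197 (m = 1/(9*(169 - 36)) = (⅑)/133 = (⅑)*(1/133) = 1/1197 ≈ 0.00083542)
d = 1373 (d = 8372 - 6999 = 1373)
s(a) = 0
p = 2532 (p = 16 - 2*(115 - 1*1373) = 16 - 2*(115 - 1373) = 16 - 2*(-1258) = 16 + 2516 = 2532)
(p + s(m)) - 33579 = (2532 + 0) - 33579 = 2532 - 33579 = -31047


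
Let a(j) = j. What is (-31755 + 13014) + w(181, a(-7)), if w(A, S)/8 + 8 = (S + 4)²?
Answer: -18733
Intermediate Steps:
w(A, S) = -64 + 8*(4 + S)² (w(A, S) = -64 + 8*(S + 4)² = -64 + 8*(4 + S)²)
(-31755 + 13014) + w(181, a(-7)) = (-31755 + 13014) + (-64 + 8*(4 - 7)²) = -18741 + (-64 + 8*(-3)²) = -18741 + (-64 + 8*9) = -18741 + (-64 + 72) = -18741 + 8 = -18733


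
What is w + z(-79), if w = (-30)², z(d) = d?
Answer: 821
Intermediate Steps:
w = 900
w + z(-79) = 900 - 79 = 821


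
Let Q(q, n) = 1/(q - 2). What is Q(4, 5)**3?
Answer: 1/8 ≈ 0.12500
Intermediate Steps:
Q(q, n) = 1/(-2 + q)
Q(4, 5)**3 = (1/(-2 + 4))**3 = (1/2)**3 = 1/8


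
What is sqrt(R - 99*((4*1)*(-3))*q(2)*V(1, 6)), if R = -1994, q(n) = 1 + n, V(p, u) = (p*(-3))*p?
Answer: I*sqrt(12686) ≈ 112.63*I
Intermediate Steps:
V(p, u) = -3*p**2 (V(p, u) = (-3*p)*p = -3*p**2)
sqrt(R - 99*((4*1)*(-3))*q(2)*V(1, 6)) = sqrt(-1994 - 99*((4*1)*(-3))*(1 + 2)*(-3*1**2)) = sqrt(-1994 - 99*(4*(-3))*3*(-3*1)) = sqrt(-1994 - 99*(-12*3)*(-3)) = sqrt(-1994 - (-3564)*(-3)) = sqrt(-1994 - 99*108) = sqrt(-1994 - 10692) = sqrt(-12686) = I*sqrt(12686)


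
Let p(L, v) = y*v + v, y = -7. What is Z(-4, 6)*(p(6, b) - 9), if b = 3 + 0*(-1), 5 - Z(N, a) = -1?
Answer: -162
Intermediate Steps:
Z(N, a) = 6 (Z(N, a) = 5 - 1*(-1) = 5 + 1 = 6)
b = 3 (b = 3 + 0 = 3)
p(L, v) = -6*v (p(L, v) = -7*v + v = -6*v)
Z(-4, 6)*(p(6, b) - 9) = 6*(-6*3 - 9) = 6*(-18 - 9) = 6*(-27) = -162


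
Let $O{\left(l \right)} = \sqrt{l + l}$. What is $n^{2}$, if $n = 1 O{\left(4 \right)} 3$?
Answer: $72$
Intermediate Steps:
$O{\left(l \right)} = \sqrt{2} \sqrt{l}$ ($O{\left(l \right)} = \sqrt{2 l} = \sqrt{2} \sqrt{l}$)
$n = 6 \sqrt{2}$ ($n = 1 \sqrt{2} \sqrt{4} \cdot 3 = 1 \sqrt{2} \cdot 2 \cdot 3 = 1 \cdot 2 \sqrt{2} \cdot 3 = 2 \sqrt{2} \cdot 3 = 6 \sqrt{2} \approx 8.4853$)
$n^{2} = \left(6 \sqrt{2}\right)^{2} = 72$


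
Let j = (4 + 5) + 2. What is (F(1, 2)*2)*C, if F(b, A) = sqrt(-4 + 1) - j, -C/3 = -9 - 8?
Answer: -1122 + 102*I*sqrt(3) ≈ -1122.0 + 176.67*I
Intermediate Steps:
j = 11 (j = 9 + 2 = 11)
C = 51 (C = -3*(-9 - 8) = -3*(-17) = 51)
F(b, A) = -11 + I*sqrt(3) (F(b, A) = sqrt(-4 + 1) - 1*11 = sqrt(-3) - 11 = I*sqrt(3) - 11 = -11 + I*sqrt(3))
(F(1, 2)*2)*C = ((-11 + I*sqrt(3))*2)*51 = (-22 + 2*I*sqrt(3))*51 = -1122 + 102*I*sqrt(3)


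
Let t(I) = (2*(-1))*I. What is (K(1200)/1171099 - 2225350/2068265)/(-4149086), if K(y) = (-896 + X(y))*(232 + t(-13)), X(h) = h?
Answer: 244388699917/1004967991515631321 ≈ 2.4318e-7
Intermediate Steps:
t(I) = -2*I
K(y) = -231168 + 258*y (K(y) = (-896 + y)*(232 - 2*(-13)) = (-896 + y)*(232 + 26) = (-896 + y)*258 = -231168 + 258*y)
(K(1200)/1171099 - 2225350/2068265)/(-4149086) = ((-231168 + 258*1200)/1171099 - 2225350/2068265)/(-4149086) = ((-231168 + 309600)*(1/1171099) - 2225350*1/2068265)*(-1/4149086) = (78432*(1/1171099) - 445070/413653)*(-1/4149086) = (78432/1171099 - 445070/413653)*(-1/4149086) = -488777399834/484428614647*(-1/4149086) = 244388699917/1004967991515631321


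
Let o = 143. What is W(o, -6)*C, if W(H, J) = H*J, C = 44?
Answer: -37752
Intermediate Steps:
W(o, -6)*C = (143*(-6))*44 = -858*44 = -37752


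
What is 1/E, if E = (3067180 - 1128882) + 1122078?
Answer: 1/3060376 ≈ 3.2676e-7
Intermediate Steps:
E = 3060376 (E = 1938298 + 1122078 = 3060376)
1/E = 1/3060376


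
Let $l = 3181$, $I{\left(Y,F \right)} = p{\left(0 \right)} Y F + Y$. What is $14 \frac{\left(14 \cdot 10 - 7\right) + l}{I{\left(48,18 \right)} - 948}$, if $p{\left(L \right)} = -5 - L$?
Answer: $- \frac{11599}{1305} \approx -8.8881$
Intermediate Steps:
$I{\left(Y,F \right)} = Y - 5 F Y$ ($I{\left(Y,F \right)} = \left(-5 - 0\right) Y F + Y = \left(-5 + 0\right) Y F + Y = - 5 Y F + Y = - 5 F Y + Y = Y - 5 F Y$)
$14 \frac{\left(14 \cdot 10 - 7\right) + l}{I{\left(48,18 \right)} - 948} = 14 \frac{\left(14 \cdot 10 - 7\right) + 3181}{48 \left(1 - 90\right) - 948} = 14 \frac{\left(140 - 7\right) + 3181}{48 \left(1 - 90\right) - 948} = 14 \frac{133 + 3181}{48 \left(-89\right) - 948} = 14 \frac{3314}{-4272 - 948} = 14 \frac{3314}{-5220} = 14 \cdot 3314 \left(- \frac{1}{5220}\right) = 14 \left(- \frac{1657}{2610}\right) = - \frac{11599}{1305}$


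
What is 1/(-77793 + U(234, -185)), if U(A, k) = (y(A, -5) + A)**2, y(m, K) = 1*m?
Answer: 1/141231 ≈ 7.0806e-6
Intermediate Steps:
y(m, K) = m
U(A, k) = 4*A**2 (U(A, k) = (A + A)**2 = (2*A)**2 = 4*A**2)
1/(-77793 + U(234, -185)) = 1/(-77793 + 4*234**2) = 1/(-77793 + 4*54756) = 1/(-77793 + 219024) = 1/141231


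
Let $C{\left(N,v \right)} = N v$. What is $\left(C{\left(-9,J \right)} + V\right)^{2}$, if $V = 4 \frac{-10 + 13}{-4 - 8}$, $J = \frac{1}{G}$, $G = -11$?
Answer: $\frac{4}{121} \approx 0.033058$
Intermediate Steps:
$J = - \frac{1}{11}$ ($J = \frac{1}{-11} = - \frac{1}{11} \approx -0.090909$)
$V = -1$ ($V = 4 \frac{3}{-12} = 4 \cdot 3 \left(- \frac{1}{12}\right) = 4 \left(- \frac{1}{4}\right) = -1$)
$\left(C{\left(-9,J \right)} + V\right)^{2} = \left(\left(-9\right) \left(- \frac{1}{11}\right) - 1\right)^{2} = \left(\frac{9}{11} - 1\right)^{2} = \left(- \frac{2}{11}\right)^{2} = \frac{4}{121}$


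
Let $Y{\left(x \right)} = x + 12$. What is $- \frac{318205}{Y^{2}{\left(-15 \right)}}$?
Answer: $- \frac{318205}{9} \approx -35356.0$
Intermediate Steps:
$Y{\left(x \right)} = 12 + x$
$- \frac{318205}{Y^{2}{\left(-15 \right)}} = - \frac{318205}{\left(12 - 15\right)^{2}} = - \frac{318205}{\left(-3\right)^{2}} = - \frac{318205}{9}$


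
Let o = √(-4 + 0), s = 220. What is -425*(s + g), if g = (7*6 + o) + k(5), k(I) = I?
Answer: -113475 - 850*I ≈ -1.1348e+5 - 850.0*I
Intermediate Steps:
o = 2*I (o = √(-4) = 2*I ≈ 2.0*I)
g = 47 + 2*I (g = (7*6 + 2*I) + 5 = (42 + 2*I) + 5 = 47 + 2*I ≈ 47.0 + 2.0*I)
-425*(s + g) = -425*(220 + (47 + 2*I)) = -425*(267 + 2*I) = -113475 - 850*I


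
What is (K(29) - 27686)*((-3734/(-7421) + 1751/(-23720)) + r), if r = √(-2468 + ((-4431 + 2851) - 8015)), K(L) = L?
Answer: -2090213978013/176026120 - 27657*I*√12063 ≈ -11874.0 - 3.0376e+6*I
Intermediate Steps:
r = I*√12063 (r = √(-2468 + (-1580 - 8015)) = √(-2468 - 9595) = √(-12063) = I*√12063 ≈ 109.83*I)
(K(29) - 27686)*((-3734/(-7421) + 1751/(-23720)) + r) = (29 - 27686)*((-3734/(-7421) + 1751/(-23720)) + I*√12063) = -27657*((-3734*(-1/7421) + 1751*(-1/23720)) + I*√12063) = -27657*((3734/7421 - 1751/23720) + I*√12063) = -27657*(75576309/176026120 + I*√12063) = -2090213978013/176026120 - 27657*I*√12063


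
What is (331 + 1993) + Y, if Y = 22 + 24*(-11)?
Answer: 2082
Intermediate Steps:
Y = -242 (Y = 22 - 264 = -242)
(331 + 1993) + Y = (331 + 1993) - 242 = 2324 - 242 = 2082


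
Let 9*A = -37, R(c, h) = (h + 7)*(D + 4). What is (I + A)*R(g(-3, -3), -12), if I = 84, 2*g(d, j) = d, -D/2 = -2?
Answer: -28760/9 ≈ -3195.6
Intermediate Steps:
D = 4 (D = -2*(-2) = 4)
g(d, j) = d/2
R(c, h) = 56 + 8*h (R(c, h) = (h + 7)*(4 + 4) = (7 + h)*8 = 56 + 8*h)
A = -37/9 (A = (1/9)*(-37) = -37/9 ≈ -4.1111)
(I + A)*R(g(-3, -3), -12) = (84 - 37/9)*(56 + 8*(-12)) = 719*(56 - 96)/9 = (719/9)*(-40) = -28760/9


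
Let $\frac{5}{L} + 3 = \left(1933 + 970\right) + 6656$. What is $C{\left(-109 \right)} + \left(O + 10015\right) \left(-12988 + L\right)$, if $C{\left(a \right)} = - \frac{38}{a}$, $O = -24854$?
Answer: $\frac{200747218762801}{1041604} \approx 1.9273 \cdot 10^{8}$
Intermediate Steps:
$L = \frac{5}{9556}$ ($L = \frac{5}{-3 + \left(\left(1933 + 970\right) + 6656\right)} = \frac{5}{-3 + \left(2903 + 6656\right)} = \frac{5}{-3 + 9559} = \frac{5}{9556} \approx 0.00052323$)
$C{\left(-109 \right)} + \left(O + 10015\right) \left(-12988 + L\right) = - \frac{38}{-109} + \left(-24854 + 10015\right) \left(-12988 + \frac{5}{9556}\right) = \left(-38\right) \left(- \frac{1}{109}\right) - - \frac{1841717599997}{9556} = \frac{38}{109} + \frac{1841717599997}{9556} = \frac{200747218762801}{1041604}$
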